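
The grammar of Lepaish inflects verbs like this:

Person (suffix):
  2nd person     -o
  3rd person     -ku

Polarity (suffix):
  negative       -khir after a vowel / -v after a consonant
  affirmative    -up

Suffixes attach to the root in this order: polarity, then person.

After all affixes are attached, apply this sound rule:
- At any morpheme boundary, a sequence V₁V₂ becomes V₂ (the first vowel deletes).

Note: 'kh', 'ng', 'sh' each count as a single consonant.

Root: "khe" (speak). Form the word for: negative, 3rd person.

khekhirku

Attach polarity negative -khir (after vowel 'e') → khekhir.
Attach person 3rd person -ku → khekhirku.
Vowel deletion: no change.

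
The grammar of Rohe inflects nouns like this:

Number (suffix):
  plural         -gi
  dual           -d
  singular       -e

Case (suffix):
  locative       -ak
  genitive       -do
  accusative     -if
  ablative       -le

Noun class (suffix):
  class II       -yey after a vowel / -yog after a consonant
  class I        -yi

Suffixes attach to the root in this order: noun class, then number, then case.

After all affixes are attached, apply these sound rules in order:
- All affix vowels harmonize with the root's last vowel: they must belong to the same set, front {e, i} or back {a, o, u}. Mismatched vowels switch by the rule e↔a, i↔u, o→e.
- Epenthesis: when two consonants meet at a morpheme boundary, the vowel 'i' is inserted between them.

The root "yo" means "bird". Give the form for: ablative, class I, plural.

yoyugula

Attach noun class class I -yi → yoyi.
Attach number plural -gi → yoyigi.
Attach case ablative -le → yoyigile.
Apply vowel harmony: yoyigile → yoyugula.
Epenthesis: no change.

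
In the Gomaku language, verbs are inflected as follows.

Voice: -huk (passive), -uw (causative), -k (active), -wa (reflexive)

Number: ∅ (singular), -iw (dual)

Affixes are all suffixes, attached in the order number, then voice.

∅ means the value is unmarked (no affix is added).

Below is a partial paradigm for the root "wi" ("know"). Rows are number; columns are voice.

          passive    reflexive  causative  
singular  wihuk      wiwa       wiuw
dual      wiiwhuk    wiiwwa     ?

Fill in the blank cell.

wiiwuw

Attach number dual -iw → wiiw.
Attach voice causative -uw → wiiwuw.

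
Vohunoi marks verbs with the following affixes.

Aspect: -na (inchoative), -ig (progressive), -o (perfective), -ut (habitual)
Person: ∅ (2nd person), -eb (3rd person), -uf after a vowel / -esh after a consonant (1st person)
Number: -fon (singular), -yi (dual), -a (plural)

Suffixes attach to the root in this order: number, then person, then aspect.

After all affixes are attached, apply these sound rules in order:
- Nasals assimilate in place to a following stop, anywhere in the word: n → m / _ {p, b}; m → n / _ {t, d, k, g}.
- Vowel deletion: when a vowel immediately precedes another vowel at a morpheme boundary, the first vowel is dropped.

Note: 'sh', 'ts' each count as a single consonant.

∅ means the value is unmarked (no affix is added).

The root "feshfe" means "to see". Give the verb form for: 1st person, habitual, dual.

Attach number dual -yi → feshfeyi.
Attach person 1st person -uf (after vowel 'i') → feshfeyiuf.
Attach aspect habitual -ut → feshfeyiufut.
Nasal assimilation: no change.
Apply vowel deletion: feshfeyiufut → feshfeyufut.

feshfeyufut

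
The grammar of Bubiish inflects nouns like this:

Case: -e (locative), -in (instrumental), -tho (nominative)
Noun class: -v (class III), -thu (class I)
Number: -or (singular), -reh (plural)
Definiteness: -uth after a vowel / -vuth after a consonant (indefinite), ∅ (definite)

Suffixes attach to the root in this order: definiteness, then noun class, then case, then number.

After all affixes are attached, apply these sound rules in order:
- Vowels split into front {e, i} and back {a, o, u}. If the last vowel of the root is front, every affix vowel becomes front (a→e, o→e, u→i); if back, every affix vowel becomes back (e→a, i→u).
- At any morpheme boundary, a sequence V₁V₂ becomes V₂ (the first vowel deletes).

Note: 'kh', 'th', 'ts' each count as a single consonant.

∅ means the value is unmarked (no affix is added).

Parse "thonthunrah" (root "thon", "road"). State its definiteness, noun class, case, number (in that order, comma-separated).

definite, class I, instrumental, plural

Segment: thon-thu-in-reh.
definiteness: ∅ → definite.
noun class: -thu → class I.
case: -in → instrumental.
number: -reh → plural.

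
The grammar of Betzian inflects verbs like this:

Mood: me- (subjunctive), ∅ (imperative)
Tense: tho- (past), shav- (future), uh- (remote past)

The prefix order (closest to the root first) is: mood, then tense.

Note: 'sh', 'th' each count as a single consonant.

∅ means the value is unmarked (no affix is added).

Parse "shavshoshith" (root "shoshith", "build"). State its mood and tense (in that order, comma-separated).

Segment: shav-shoshith.
mood: ∅ → imperative.
tense: shav- → future.

imperative, future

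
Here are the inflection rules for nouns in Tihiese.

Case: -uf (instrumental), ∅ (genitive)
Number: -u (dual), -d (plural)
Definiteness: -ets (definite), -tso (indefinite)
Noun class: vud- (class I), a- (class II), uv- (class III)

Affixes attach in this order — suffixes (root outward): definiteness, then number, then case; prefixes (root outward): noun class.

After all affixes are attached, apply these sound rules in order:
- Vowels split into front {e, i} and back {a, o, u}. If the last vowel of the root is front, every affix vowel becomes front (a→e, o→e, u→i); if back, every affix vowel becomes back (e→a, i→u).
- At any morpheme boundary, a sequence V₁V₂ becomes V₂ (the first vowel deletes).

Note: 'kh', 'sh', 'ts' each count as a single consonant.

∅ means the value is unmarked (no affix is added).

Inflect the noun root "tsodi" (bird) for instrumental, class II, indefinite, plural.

Attach definiteness indefinite -tso → tsoditso.
Attach number plural -d → tsoditsod.
Attach case instrumental -uf → tsoditsoduf.
Attach noun class class II a- → atsoditsoduf.
Apply vowel harmony: atsoditsoduf → etsoditsedif.
Vowel deletion: no change.

etsoditsedif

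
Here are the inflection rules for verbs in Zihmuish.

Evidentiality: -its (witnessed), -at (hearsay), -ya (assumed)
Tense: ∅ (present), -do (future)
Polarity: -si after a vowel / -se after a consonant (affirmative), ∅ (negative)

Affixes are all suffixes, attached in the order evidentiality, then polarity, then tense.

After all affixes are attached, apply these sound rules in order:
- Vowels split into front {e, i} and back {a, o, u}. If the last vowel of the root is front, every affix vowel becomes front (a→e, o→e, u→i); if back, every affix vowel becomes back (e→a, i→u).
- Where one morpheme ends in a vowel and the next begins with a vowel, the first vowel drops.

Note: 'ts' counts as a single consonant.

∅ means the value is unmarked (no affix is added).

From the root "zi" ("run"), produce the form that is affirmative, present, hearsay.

zetse

Attach evidentiality hearsay -at → ziat.
Attach polarity affirmative -se (after consonant 't') → ziatse.
tense = present: zero marking, form stays ziatse.
Apply vowel harmony: ziatse → zietse.
Apply vowel deletion: zietse → zetse.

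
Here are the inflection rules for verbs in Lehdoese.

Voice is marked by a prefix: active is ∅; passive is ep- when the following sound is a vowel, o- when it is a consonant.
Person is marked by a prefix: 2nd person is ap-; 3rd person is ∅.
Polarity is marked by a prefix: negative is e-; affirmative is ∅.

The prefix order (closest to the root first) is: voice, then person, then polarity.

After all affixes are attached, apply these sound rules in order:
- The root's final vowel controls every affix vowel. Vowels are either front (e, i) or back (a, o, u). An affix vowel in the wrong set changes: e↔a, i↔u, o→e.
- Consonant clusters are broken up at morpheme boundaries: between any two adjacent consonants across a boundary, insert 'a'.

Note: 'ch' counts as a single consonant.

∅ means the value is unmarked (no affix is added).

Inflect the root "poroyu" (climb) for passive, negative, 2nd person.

Attach voice passive o- (before consonant 'p') → oporoyu.
Attach person 2nd person ap- → apoporoyu.
Attach polarity negative e- → eapoporoyu.
Apply vowel harmony: eapoporoyu → aapoporoyu.
Epenthesis: no change.

aapoporoyu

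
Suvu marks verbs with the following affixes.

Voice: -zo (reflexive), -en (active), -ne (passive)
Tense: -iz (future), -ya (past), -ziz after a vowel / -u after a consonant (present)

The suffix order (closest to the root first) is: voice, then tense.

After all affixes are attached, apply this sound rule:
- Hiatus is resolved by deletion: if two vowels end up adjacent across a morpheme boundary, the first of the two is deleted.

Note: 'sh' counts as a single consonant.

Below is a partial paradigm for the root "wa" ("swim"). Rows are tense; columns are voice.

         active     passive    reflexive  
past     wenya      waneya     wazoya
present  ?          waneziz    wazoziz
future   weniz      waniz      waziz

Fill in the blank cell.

wenu

Attach voice active -en → waen.
Attach tense present -u (after consonant 'n') → waenu.
Apply vowel deletion: waenu → wenu.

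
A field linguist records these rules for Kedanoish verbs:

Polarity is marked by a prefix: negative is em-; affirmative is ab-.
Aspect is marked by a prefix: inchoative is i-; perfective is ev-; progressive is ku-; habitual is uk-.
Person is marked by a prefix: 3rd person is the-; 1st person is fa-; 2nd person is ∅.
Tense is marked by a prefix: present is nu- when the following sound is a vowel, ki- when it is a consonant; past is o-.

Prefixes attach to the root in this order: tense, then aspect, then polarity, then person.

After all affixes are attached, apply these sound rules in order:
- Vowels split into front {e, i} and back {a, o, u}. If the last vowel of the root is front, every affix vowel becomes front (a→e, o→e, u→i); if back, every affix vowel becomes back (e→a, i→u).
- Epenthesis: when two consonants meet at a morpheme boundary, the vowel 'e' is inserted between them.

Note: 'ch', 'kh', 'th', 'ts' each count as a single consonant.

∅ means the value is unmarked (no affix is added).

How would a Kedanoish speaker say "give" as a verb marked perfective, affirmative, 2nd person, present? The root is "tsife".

Attach tense present ki- (before consonant 'ts') → kitsife.
Attach aspect perfective ev- → evkitsife.
Attach polarity affirmative ab- → abevkitsife.
person = 2nd person: zero marking, form stays abevkitsife.
Apply vowel harmony: abevkitsife → ebevkitsife.
Apply epenthesis: ebevkitsife → ebevekitsife.

ebevekitsife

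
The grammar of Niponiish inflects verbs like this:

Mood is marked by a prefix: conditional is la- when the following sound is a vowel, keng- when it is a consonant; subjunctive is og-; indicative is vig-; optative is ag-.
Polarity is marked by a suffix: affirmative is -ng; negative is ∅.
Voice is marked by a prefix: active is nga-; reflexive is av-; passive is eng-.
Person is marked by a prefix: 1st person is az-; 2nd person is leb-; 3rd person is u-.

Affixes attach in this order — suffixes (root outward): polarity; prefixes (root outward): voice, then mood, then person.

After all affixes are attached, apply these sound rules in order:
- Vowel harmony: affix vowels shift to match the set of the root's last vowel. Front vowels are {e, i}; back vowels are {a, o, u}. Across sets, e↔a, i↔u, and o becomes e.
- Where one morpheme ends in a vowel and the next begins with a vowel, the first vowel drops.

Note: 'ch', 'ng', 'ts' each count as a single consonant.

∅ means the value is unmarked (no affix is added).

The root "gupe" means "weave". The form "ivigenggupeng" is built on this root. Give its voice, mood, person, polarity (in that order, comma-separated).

Segment: u-vig-eng-gupe-ng.
voice: eng- → passive.
mood: vig- → indicative.
person: u- → 3rd person.
polarity: -ng → affirmative.

passive, indicative, 3rd person, affirmative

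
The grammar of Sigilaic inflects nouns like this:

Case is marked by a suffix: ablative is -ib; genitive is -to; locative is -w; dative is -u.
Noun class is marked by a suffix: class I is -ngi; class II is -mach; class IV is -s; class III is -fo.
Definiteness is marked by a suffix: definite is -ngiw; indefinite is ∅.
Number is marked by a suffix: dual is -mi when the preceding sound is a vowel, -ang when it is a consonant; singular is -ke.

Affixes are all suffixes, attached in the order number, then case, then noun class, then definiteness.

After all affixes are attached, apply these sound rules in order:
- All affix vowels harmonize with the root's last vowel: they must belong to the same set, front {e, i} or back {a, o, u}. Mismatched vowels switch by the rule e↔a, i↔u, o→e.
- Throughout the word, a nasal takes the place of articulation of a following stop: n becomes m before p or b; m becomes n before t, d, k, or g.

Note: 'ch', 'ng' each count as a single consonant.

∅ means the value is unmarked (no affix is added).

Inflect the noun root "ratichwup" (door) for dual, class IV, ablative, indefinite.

Attach number dual -ang (after consonant 'p') → ratichwupang.
Attach case ablative -ib → ratichwupangib.
Attach noun class class IV -s → ratichwupangibs.
definiteness = indefinite: zero marking, form stays ratichwupangibs.
Apply vowel harmony: ratichwupangibs → ratichwupangubs.
Nasal assimilation: no change.

ratichwupangubs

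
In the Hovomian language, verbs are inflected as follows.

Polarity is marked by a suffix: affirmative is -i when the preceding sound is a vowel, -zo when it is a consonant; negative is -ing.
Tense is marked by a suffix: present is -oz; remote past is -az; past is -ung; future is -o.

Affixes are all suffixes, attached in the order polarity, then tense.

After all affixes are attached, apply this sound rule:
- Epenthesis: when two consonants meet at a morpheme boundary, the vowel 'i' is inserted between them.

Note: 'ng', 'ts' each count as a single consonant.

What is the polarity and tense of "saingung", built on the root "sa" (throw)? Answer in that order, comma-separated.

negative, past

Segment: sa-ing-ung.
polarity: -ing → negative.
tense: -ung → past.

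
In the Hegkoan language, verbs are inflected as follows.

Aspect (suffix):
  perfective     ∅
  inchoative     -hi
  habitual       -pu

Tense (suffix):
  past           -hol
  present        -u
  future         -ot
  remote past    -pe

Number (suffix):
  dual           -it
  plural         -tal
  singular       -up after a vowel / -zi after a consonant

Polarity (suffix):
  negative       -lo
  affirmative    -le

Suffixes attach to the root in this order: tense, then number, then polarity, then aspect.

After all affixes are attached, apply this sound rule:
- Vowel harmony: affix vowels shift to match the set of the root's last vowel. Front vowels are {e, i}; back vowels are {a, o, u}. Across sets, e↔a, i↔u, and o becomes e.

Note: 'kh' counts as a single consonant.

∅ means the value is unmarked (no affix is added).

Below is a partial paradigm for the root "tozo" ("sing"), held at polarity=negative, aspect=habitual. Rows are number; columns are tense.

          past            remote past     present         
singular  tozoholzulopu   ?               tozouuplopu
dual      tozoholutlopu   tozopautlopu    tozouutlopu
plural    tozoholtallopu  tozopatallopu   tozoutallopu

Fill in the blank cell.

Attach tense remote past -pe → tozope.
Attach number singular -up (after vowel 'e') → tozopeup.
Attach polarity negative -lo → tozopeuplo.
Attach aspect habitual -pu → tozopeuplopu.
Apply vowel harmony: tozopeuplopu → tozopauplopu.

tozopauplopu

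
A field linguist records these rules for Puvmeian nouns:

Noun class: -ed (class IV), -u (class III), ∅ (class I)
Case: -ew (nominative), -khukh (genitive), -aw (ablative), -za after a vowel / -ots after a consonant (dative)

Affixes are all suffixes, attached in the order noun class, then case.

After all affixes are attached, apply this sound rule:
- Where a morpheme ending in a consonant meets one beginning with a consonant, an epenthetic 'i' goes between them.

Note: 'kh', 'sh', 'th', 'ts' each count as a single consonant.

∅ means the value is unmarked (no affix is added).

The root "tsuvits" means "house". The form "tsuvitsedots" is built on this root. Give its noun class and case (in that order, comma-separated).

class IV, dative

Segment: tsuvits-ed-ots.
noun class: -ed → class IV.
case: -za/ots → dative.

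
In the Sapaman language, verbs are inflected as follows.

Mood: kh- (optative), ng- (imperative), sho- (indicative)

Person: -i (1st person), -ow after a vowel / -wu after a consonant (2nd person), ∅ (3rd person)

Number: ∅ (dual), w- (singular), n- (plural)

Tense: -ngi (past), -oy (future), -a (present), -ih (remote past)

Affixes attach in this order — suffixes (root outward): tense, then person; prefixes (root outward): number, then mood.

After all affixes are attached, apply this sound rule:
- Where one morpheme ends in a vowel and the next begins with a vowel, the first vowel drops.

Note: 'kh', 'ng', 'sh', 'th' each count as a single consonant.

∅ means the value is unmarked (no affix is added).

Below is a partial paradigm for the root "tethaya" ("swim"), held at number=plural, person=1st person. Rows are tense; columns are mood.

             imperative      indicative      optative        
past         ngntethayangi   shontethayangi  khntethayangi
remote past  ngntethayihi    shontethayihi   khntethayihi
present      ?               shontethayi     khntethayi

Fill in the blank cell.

Attach number plural n- → ntethaya.
Attach tense present -a → ntethayaa.
Attach person 1st person -i → ntethayaai.
Attach mood imperative ng- → ngntethayaai.
Apply vowel deletion: ngntethayaai → ngntethayi.

ngntethayi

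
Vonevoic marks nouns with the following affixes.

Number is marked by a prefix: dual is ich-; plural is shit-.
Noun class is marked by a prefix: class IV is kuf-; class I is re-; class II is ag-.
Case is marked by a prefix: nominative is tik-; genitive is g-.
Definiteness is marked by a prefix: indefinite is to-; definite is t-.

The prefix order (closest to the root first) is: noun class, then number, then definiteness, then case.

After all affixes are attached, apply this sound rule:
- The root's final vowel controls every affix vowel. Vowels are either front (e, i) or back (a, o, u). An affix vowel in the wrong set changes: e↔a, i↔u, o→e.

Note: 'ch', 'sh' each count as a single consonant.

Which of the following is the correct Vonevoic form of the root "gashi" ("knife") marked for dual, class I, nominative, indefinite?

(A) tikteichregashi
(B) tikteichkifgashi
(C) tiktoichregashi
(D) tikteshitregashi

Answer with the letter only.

A

Attach noun class class I re- → regashi.
Attach number dual ich- → ichregashi.
Attach definiteness indefinite to- → toichregashi.
Attach case nominative tik- → tiktoichregashi.
Apply vowel harmony: tiktoichregashi → tikteichregashi.
So the correct form is tikteichregashi, option (A).
(B) tikteichkifgashi is wrong: it uses class IV instead of class I for noun class.
(D) tikteshitregashi is wrong: it uses plural instead of dual for number.
(C) tiktoichregashi is wrong: it fails to apply the sound rule(s).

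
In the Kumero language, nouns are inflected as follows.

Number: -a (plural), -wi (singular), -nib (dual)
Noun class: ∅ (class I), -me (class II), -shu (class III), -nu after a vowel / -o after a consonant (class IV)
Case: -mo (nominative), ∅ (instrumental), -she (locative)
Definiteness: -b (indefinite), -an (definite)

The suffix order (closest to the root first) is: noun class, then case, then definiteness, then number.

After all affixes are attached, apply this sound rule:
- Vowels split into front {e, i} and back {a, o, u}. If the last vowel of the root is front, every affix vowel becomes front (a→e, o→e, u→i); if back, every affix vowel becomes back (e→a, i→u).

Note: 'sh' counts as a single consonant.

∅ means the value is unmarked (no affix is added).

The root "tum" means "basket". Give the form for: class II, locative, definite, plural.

Attach noun class class II -me → tumme.
Attach case locative -she → tummeshe.
Attach definiteness definite -an → tummeshean.
Attach number plural -a → tummesheana.
Apply vowel harmony: tummesheana → tummashaana.

tummashaana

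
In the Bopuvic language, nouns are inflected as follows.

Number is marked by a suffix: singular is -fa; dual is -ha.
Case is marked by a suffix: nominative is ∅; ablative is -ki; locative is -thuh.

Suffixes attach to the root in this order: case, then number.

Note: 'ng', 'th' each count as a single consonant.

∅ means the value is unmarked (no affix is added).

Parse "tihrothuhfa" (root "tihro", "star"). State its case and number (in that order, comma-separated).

Segment: tihro-thuh-fa.
case: -thuh → locative.
number: -fa → singular.

locative, singular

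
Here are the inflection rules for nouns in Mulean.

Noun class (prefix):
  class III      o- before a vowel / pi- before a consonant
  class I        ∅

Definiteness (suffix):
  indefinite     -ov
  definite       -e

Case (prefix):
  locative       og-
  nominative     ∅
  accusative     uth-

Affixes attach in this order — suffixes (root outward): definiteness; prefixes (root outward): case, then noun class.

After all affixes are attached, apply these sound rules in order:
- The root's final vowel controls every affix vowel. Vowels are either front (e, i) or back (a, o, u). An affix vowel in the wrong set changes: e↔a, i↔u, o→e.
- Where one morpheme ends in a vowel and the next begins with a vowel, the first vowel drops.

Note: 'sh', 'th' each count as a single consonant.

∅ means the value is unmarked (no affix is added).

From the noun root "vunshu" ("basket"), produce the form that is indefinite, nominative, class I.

vunshov

case = nominative: zero marking, form stays vunshu.
Attach definiteness indefinite -ov → vunshuov.
noun class = class I: zero marking, form stays vunshuov.
Vowel harmony: no change.
Apply vowel deletion: vunshuov → vunshov.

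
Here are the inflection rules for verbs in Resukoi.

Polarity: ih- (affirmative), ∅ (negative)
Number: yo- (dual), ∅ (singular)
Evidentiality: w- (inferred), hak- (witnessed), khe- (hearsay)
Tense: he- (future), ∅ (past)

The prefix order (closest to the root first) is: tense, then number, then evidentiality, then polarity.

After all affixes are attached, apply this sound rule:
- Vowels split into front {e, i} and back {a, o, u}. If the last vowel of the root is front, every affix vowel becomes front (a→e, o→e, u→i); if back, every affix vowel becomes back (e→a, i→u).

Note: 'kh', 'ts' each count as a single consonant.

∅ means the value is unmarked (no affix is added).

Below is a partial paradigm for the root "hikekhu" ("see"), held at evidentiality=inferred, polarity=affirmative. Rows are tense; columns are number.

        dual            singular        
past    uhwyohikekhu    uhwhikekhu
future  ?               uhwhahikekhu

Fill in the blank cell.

uhwyohahikekhu

Attach tense future he- → hehikekhu.
Attach number dual yo- → yohehikekhu.
Attach evidentiality inferred w- → wyohehikekhu.
Attach polarity affirmative ih- → ihwyohehikekhu.
Apply vowel harmony: ihwyohehikekhu → uhwyohahikekhu.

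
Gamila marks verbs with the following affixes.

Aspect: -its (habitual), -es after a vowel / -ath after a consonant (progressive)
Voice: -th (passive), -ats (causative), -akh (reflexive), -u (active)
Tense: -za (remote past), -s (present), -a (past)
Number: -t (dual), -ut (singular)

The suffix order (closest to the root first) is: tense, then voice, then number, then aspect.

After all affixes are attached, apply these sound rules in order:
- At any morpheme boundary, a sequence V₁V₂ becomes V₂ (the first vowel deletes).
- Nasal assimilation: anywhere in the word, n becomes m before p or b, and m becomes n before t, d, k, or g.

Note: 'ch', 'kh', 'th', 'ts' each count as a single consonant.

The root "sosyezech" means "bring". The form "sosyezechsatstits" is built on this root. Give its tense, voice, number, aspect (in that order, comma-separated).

Segment: sosyezech-s-ats-t-its.
tense: -s → present.
voice: -ats → causative.
number: -t → dual.
aspect: -its → habitual.

present, causative, dual, habitual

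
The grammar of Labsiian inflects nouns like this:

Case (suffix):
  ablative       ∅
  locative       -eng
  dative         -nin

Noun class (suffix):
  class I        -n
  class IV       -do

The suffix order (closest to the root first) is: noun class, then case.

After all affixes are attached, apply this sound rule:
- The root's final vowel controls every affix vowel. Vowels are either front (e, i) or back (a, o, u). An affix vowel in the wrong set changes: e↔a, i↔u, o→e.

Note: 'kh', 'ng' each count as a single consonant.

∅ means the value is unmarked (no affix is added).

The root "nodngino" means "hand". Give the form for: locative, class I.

nodnginonang

Attach noun class class I -n → nodnginon.
Attach case locative -eng → nodnginoneng.
Apply vowel harmony: nodnginoneng → nodnginonang.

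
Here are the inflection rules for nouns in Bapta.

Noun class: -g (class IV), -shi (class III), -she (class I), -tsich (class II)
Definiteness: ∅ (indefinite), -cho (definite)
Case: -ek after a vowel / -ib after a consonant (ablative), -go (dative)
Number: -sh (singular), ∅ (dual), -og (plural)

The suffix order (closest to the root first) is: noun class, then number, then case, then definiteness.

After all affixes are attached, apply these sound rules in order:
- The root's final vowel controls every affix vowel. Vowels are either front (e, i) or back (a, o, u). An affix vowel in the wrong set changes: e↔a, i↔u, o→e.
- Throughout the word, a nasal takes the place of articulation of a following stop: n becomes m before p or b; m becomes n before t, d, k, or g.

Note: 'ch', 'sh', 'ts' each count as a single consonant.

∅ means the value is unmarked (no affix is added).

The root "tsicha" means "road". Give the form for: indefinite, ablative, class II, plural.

tsichatsuchogub

Attach noun class class II -tsich → tsichatsich.
Attach number plural -og → tsichatsichog.
Attach case ablative -ib (after consonant 'g') → tsichatsichogib.
definiteness = indefinite: zero marking, form stays tsichatsichogib.
Apply vowel harmony: tsichatsichogib → tsichatsuchogub.
Nasal assimilation: no change.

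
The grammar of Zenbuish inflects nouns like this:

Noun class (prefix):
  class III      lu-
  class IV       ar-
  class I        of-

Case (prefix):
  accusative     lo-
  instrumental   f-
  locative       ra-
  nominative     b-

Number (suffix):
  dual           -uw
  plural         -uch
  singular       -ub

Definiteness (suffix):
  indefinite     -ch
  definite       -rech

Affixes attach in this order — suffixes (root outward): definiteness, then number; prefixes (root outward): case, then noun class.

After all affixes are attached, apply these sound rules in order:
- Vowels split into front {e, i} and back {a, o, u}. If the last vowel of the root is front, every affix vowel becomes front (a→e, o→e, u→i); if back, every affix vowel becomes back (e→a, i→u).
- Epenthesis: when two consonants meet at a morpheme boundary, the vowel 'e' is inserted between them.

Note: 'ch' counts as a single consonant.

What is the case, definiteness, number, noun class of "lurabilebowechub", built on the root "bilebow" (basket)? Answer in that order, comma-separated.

locative, indefinite, singular, class III

Segment: lu-ra-bilebow-ch-ub.
case: ra- → locative.
definiteness: -ch → indefinite.
number: -ub → singular.
noun class: lu- → class III.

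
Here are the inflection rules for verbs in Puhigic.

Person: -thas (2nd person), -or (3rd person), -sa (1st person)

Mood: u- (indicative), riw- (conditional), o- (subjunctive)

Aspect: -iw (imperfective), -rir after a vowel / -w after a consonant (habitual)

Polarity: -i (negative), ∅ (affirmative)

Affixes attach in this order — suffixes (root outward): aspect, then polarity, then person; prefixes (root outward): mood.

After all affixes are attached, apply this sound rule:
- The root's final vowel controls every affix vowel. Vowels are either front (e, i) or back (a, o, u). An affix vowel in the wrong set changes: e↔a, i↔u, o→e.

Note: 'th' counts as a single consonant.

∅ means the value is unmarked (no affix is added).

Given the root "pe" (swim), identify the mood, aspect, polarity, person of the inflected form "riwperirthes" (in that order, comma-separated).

Segment: riw-pe-rir-thas.
mood: riw- → conditional.
aspect: -rir/w → habitual.
polarity: ∅ → affirmative.
person: -thas → 2nd person.

conditional, habitual, affirmative, 2nd person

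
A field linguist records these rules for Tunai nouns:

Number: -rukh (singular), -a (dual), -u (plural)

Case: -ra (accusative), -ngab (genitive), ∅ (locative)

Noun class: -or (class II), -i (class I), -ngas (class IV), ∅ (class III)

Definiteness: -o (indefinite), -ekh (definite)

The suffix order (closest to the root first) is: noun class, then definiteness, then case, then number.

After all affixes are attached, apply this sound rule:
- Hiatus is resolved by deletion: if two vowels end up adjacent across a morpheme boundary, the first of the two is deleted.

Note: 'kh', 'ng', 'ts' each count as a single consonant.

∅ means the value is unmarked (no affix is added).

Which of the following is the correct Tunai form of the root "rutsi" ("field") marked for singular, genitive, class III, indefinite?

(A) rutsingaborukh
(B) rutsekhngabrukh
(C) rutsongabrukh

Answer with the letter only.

C

noun class = class III: zero marking, form stays rutsi.
Attach definiteness indefinite -o → rutsio.
Attach case genitive -ngab → rutsiongab.
Attach number singular -rukh → rutsiongabrukh.
Apply vowel deletion: rutsiongabrukh → rutsongabrukh.
So the correct form is rutsongabrukh, option (C).
(B) rutsekhngabrukh is wrong: it uses definite instead of indefinite for definiteness.
(A) rutsingaborukh is wrong: it has the affixes in the wrong order.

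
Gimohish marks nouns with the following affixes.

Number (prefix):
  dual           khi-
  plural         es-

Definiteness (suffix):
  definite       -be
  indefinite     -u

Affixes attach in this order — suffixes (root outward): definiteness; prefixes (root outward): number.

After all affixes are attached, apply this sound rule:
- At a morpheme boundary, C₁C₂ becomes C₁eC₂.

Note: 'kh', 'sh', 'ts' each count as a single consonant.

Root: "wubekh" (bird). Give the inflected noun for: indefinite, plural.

esewubekhu

Attach definiteness indefinite -u → wubekhu.
Attach number plural es- → eswubekhu.
Apply epenthesis: eswubekhu → esewubekhu.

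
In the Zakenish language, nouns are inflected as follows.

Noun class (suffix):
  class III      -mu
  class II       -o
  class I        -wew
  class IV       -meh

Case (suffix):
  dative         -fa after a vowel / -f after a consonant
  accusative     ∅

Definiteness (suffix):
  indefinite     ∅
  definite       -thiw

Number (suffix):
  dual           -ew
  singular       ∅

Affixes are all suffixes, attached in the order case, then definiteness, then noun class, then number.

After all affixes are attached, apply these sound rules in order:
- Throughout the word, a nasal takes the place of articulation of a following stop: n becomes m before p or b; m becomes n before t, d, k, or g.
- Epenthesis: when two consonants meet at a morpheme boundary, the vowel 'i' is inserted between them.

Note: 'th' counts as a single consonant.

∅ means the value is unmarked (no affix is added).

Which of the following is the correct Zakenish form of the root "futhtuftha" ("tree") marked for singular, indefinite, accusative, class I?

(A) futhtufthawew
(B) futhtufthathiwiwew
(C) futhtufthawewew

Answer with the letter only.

case = accusative: zero marking, form stays futhtuftha.
definiteness = indefinite: zero marking, form stays futhtuftha.
Attach noun class class I -wew → futhtufthawew.
number = singular: zero marking, form stays futhtufthawew.
Nasal assimilation: no change.
Epenthesis: no change.
So the correct form is futhtufthawew, option (A).
(B) futhtufthathiwiwew is wrong: it uses definite instead of indefinite for definiteness.
(C) futhtufthawewew is wrong: it uses dual instead of singular for number.

A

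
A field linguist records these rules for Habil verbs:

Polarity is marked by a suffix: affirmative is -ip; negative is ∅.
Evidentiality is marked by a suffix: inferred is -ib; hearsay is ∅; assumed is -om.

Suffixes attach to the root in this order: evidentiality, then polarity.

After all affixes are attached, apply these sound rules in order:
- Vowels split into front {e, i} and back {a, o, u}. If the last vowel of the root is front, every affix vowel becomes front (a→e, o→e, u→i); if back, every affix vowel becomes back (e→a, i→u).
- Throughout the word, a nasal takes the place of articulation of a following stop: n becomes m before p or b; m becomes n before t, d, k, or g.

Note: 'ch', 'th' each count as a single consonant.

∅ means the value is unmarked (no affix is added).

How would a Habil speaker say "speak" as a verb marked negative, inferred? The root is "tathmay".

Attach evidentiality inferred -ib → tathmayib.
polarity = negative: zero marking, form stays tathmayib.
Apply vowel harmony: tathmayib → tathmayub.
Nasal assimilation: no change.

tathmayub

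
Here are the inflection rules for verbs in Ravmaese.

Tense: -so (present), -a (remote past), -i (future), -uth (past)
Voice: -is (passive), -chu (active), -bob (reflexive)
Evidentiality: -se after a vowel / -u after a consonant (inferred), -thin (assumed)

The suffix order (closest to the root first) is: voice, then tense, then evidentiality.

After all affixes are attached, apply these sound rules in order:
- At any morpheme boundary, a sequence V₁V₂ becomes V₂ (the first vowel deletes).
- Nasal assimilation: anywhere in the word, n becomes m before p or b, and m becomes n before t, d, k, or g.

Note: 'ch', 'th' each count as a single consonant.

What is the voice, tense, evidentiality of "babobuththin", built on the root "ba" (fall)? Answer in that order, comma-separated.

reflexive, past, assumed

Segment: ba-bob-uth-thin.
voice: -bob → reflexive.
tense: -uth → past.
evidentiality: -thin → assumed.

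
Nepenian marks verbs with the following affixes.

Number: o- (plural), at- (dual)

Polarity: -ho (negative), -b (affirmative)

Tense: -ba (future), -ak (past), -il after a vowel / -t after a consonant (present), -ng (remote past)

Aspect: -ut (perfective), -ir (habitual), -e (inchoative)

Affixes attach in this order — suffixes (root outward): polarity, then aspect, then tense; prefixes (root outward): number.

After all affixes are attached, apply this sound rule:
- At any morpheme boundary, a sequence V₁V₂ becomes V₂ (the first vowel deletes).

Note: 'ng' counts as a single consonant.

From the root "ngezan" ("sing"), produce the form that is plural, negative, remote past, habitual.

Attach polarity negative -ho → ngezanho.
Attach aspect habitual -ir → ngezanhoir.
Attach number plural o- → ongezanhoir.
Attach tense remote past -ng → ongezanhoirng.
Apply vowel deletion: ongezanhoirng → ongezanhirng.

ongezanhirng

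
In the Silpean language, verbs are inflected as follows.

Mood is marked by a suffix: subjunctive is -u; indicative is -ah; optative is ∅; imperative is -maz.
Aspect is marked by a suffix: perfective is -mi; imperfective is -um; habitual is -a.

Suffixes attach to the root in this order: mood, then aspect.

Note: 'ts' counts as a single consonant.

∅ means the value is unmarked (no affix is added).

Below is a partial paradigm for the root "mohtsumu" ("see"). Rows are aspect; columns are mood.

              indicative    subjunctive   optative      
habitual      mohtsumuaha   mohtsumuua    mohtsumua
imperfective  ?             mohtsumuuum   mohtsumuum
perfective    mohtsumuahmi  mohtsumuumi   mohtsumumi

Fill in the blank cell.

mohtsumuahum

Attach mood indicative -ah → mohtsumuah.
Attach aspect imperfective -um → mohtsumuahum.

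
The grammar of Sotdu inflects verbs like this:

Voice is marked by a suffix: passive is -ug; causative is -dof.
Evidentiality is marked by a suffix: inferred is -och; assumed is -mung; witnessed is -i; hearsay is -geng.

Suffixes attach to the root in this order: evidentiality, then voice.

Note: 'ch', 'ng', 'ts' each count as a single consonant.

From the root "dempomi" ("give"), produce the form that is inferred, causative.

Attach evidentiality inferred -och → dempomioch.
Attach voice causative -dof → dempomiochdof.

dempomiochdof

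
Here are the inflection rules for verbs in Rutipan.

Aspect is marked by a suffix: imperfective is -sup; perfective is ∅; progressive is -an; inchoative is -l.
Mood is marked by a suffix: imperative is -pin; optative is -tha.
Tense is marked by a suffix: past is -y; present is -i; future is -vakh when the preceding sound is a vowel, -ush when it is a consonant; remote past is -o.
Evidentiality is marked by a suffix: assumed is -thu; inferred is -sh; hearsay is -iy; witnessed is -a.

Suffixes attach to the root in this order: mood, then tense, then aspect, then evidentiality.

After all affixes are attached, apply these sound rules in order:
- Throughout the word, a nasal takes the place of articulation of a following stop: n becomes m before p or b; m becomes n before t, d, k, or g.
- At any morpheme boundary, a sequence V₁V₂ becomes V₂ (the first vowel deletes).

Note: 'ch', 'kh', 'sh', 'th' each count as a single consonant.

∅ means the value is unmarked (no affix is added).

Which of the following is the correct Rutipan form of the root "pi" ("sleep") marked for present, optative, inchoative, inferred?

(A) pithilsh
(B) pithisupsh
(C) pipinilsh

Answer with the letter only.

A

Attach mood optative -tha → pitha.
Attach tense present -i → pithai.
Attach aspect inchoative -l → pithail.
Attach evidentiality inferred -sh → pithailsh.
Nasal assimilation: no change.
Apply vowel deletion: pithailsh → pithilsh.
So the correct form is pithilsh, option (A).
(B) pithisupsh is wrong: it uses imperfective instead of inchoative for aspect.
(C) pipinilsh is wrong: it uses imperative instead of optative for mood.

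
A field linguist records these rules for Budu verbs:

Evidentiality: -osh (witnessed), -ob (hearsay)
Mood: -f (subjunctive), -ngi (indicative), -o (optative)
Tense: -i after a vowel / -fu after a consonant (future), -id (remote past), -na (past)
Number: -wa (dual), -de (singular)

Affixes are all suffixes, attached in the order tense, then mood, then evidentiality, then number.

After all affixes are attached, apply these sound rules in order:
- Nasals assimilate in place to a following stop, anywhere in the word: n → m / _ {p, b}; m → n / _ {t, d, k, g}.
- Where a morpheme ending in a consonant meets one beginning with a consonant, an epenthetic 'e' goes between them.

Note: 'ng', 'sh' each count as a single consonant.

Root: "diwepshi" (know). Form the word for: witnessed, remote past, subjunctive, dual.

diwepshiidefoshewa

Attach tense remote past -id → diwepshiid.
Attach mood subjunctive -f → diwepshiidf.
Attach evidentiality witnessed -osh → diwepshiidfosh.
Attach number dual -wa → diwepshiidfoshwa.
Nasal assimilation: no change.
Apply epenthesis: diwepshiidfoshwa → diwepshiidefoshewa.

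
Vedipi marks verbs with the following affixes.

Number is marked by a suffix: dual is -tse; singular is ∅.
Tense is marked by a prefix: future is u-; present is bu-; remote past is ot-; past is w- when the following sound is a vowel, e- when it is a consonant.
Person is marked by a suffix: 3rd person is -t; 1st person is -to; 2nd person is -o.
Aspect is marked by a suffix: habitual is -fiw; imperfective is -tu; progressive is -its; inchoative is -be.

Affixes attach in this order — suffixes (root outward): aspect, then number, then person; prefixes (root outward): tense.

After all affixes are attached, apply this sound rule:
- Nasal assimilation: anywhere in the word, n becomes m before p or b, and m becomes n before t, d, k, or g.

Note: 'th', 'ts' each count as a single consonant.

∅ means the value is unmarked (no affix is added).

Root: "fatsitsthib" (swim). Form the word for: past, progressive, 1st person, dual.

efatsitsthibitstseto

Attach aspect progressive -its → fatsitsthibits.
Attach number dual -tse → fatsitsthibitstse.
Attach person 1st person -to → fatsitsthibitstseto.
Attach tense past e- (before consonant 'f') → efatsitsthibitstseto.
Nasal assimilation: no change.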